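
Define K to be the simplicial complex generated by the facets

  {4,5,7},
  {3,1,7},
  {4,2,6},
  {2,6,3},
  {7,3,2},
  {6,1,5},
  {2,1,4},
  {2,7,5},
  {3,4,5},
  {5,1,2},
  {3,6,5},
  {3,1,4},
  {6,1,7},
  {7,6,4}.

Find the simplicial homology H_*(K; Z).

H_0 ≅ Z,  H_1 ≅ Z^2,  H_2 ≅ Z.

K has 7 vertices, 21 edges, 14 triangles.
rank ∂_0 = 0, rank ∂_1 = 6 ⇒ b_0 = 7 − 0 − 6 = 1; all invariant factors of ∂_1 are 1 so no torsion. So H_0 = Z.
rank ∂_1 = 6, rank ∂_2 = 13 ⇒ b_1 = 21 − 6 − 13 = 2; all invariant factors of ∂_2 are 1 so no torsion. So H_1 = Z^2.
rank ∂_2 = 13, rank ∂_3 = 0 ⇒ b_2 = 14 − 13 − 0 = 1. So H_2 = Z.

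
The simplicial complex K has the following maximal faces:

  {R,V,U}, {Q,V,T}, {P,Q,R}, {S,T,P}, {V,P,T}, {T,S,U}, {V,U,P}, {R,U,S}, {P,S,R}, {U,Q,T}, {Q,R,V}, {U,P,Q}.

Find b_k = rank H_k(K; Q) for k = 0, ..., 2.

Fix the vertex order P < Q < R < S < T < U < V and write every simplex with vertices in increasing order. Then dim K = 2 and the simplices of K are:

  0-simplices (7): P, Q, R, S, T, U, V
  1-simplices (18): PQ, PR, PS, PT, PU, PV, QR, QT, QU, QV, RS, RU, RV, ST, SU, TU, TV, UV
  2-simplices (12): PQR, PQU, PRS, PST, PTV, PUV, QRV, QTU, QTV, RSU, RUV, STU

giving chain groups C_0 ≅ Z^7, C_1 ≅ Z^18, C_2 ≅ Z^12.

∂_1: C_1 → C_0 is given by ∂[p,q] = [q] − [p]. For instance
  ∂SU = U − S.
The 7×18 boundary matrix has rank 6 and Smith normal form diag(1,1,1,1,1,1).

∂_2: C_2 → C_1 sends each 2-simplex [p,q,r] to [q,r] − [p,r] + [p,q]. For instance
  ∂QTU = TU − QU + QT,
  ∂PTV = TV − PV + PT.
As a 18×12 matrix over Z this has rank 12, with invariant factors (1,1,1,1,1,1,1,1,1,1,1,2).

Now H_k = ker ∂_k / im ∂_{k+1}, so:

  H_0: rank C_0 − rank ∂_1 = 7 − 6 = 1, and the invariant factors of ∂_1 are all 1, so H_0 = Z.
  H_1: rank ker ∂_1 − rank ∂_2 = (18 − 6) − 12 = 0, and ∂_2 has invariant factor 2 > 1, so H_1 = Z/2.
  H_2: rank ker ∂_2 − rank ∂_3 = (12 − 12) − 0 = 0, and there is no ∂_3, so H_2 = 0.

As a check, the Euler characteristic is 7 − 18 + 12 = 1, which agrees with 1 − 0 + 0 = 1.

Hence the Betti numbers are b_0 = 1, b_1 = 0, b_2 = 0.

b_0 = 1, b_1 = 0, b_2 = 0.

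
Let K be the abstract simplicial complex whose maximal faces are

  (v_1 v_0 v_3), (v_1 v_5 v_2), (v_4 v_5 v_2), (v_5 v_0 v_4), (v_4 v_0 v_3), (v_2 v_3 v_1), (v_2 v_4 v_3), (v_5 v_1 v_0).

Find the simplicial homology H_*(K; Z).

H_0 ≅ Z,  H_1 = 0,  H_2 ≅ Z.

Take the total order v_0 < v_1 < v_2 < v_3 < v_4 < v_5 on the vertex set. Then K (dimension 2) consists of the simplices:

  0-simplices (6): [v_0], [v_1], [v_2], [v_3], [v_4], [v_5]
  1-simplices (12): [v_0,v_1], [v_0,v_3], [v_0,v_4], [v_0,v_5], [v_1,v_2], [v_1,v_3], [v_1,v_5], [v_2,v_3], [v_2,v_4], [v_2,v_5], [v_3,v_4], [v_4,v_5]
  2-simplices (8): [v_0,v_1,v_3], [v_0,v_1,v_5], [v_0,v_3,v_4], [v_0,v_4,v_5], [v_1,v_2,v_3], [v_1,v_2,v_5], [v_2,v_3,v_4], [v_2,v_4,v_5]

Hence C_0 ≅ Z^6, C_1 ≅ Z^12, C_2 ≅ Z^8.

The boundary map ∂_1: C_1 → C_0 sends each edge [p,q] (with p < q) to q − p.
The resulting 6×12 matrix has rank 5, and its Smith normal form has invariant factors (1,1,1,1,1).

The boundary map ∂_2: C_2 → C_1 acts by ∂[p,q,r] = [q,r] − [p,r] + [p,q]. For instance
  ∂[v_1,v_2,v_5] = [v_2,v_5] − [v_1,v_5] + [v_1,v_2],
  ∂[v_0,v_4,v_5] = [v_4,v_5] − [v_0,v_5] + [v_0,v_4].
The resulting 12×8 matrix has rank 7, and its Smith normal form has invariant factors (1,1,1,1,1,1,1).

Computing H_k = (kernel of ∂_k) / (image of ∂_{k+1}):

  H_0: rank C_0 − rank ∂_1 = 6 − 5 = 1, and the invariant factors of ∂_1 are all 1, so H_0 = Z.
  H_1: rank ker ∂_1 − rank ∂_2 = (12 − 5) − 7 = 0, and the invariant factors of ∂_2 are all 1, so H_1 = 0.
  H_2: rank ker ∂_2 − rank ∂_3 = (8 − 7) − 0 = 1, and there is no ∂_3, so H_2 = Z.

As a check, the Euler characteristic is 6 − 12 + 8 = 2, which agrees with 1 − 0 + 1 = 2.
(K is a triangulation of the 2-sphere S^2.)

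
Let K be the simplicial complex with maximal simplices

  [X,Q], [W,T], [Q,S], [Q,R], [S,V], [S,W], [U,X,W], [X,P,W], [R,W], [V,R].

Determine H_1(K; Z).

H_1 ≅ Z^3.

K has 9 vertices, 13 edges, 2 triangles.
rank ∂_1 = 8, rank ∂_2 = 2 ⇒ b_1 = 13 − 8 − 2 = 3; all invariant factors of ∂_2 are 1 so no torsion. So H_1 ≅ Z^3.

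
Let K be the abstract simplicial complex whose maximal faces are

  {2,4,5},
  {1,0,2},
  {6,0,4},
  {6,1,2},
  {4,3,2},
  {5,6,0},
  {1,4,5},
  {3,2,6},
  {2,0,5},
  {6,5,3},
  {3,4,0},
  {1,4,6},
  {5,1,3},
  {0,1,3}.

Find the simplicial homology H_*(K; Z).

Take the total order 0 < 1 < 2 < 3 < 4 < 5 < 6 on the vertex set. Then K (dimension 2) consists of the simplices:

  0-simplices (7): [0], [1], [2], [3], [4], [5], [6]
  1-simplices (21): [0,1], [0,2], [0,3], [0,4], [0,5], [0,6], [1,2], [1,3], [1,4], [1,5], [1,6], [2,3], [2,4], [2,5], [2,6], [3,4], [3,5], [3,6], [4,5], [4,6], [5,6]
  2-simplices (14): [0,1,2], [0,1,3], [0,2,5], [0,3,4], [0,4,6], [0,5,6], [1,2,6], [1,3,5], [1,4,5], [1,4,6], [2,3,4], [2,3,6], [2,4,5], [3,5,6]

Hence C_0 ≅ Z^7, C_1 ≅ Z^21, C_2 ≅ Z^14.

The boundary map ∂_1: C_1 → C_0 sends each edge [p,q] (with p < q) to q − p. For instance
  ∂[2,5] = [5] − [2].
The 7×21 boundary matrix has rank 6 and Smith normal form diag(1,1,1,1,1,1).

The boundary map ∂_2: C_2 → C_1 acts by ∂[p,q,r] = [q,r] − [p,r] + [p,q]. For instance
  ∂[0,1,2] = [1,2] − [0,2] + [0,1],
  ∂[0,1,3] = [1,3] − [0,3] + [0,1].
The resulting 21×14 matrix has rank 13, and its Smith normal form has invariant factors (1,1,1,1,1,1,1,1,1,1,1,1,1).

Reading off H_k = ker ∂_k / im ∂_{k+1}:

  H_0: rank C_0 − rank ∂_1 = 7 − 6 = 1, and the invariant factors of ∂_1 are all 1, so H_0 ≅ Z.
  H_1: rank ker ∂_1 − rank ∂_2 = (21 − 6) − 13 = 2, and the invariant factors of ∂_2 are all 1, so H_1 ≅ Z^2.
  H_2: rank ker ∂_2 − rank ∂_3 = (14 − 13) − 0 = 1, and there is no ∂_3, so H_2 ≅ Z.

H_0 ≅ Z,  H_1 ≅ Z^2,  H_2 ≅ Z.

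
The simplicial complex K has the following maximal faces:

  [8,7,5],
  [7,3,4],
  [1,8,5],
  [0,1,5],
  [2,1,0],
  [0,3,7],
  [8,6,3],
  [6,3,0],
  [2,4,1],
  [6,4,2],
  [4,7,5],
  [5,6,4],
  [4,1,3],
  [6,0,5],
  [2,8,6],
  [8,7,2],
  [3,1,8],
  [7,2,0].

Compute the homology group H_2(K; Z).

H_2 ≅ Z.

K has 9 vertices, 27 edges, 18 triangles.
rank ∂_2 = 17, rank ∂_3 = 0 ⇒ b_2 = 18 − 17 − 0 = 1. So H_2 = Z.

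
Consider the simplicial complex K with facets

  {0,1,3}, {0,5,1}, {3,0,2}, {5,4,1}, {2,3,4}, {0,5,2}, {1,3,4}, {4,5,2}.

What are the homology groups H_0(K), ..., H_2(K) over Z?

We work with the vertex ordering 0 < 1 < 2 < 3 < 4 < 5. The simplices of K, each written with vertices in increasing order, are:

  0-simplices (6): [0], [1], [2], [3], [4], [5]
  1-simplices (12): [0,1], [0,2], [0,3], [0,5], [1,3], [1,4], [1,5], [2,3], [2,4], [2,5], [3,4], [4,5]
  2-simplices (8): [0,1,3], [0,1,5], [0,2,3], [0,2,5], [1,3,4], [1,4,5], [2,3,4], [2,4,5]

so the chain groups are C_0 ≅ Z^6, C_1 ≅ Z^12, C_2 ≅ Z^8.

Boundary ∂_1: C_1 → C_0 is given by ∂[p,q] = [q] − [p].
This gives a 6×12 integer matrix of rank 5; reducing to Smith normal form yields diagonal entries (1,1,1,1,1).

The boundary map ∂_2: C_2 → C_1 acts by ∂[p,q,r] = [q,r] − [p,r] + [p,q]. For instance
  ∂[0,1,3] = [1,3] − [0,3] + [0,1],
  ∂[0,1,5] = [1,5] − [0,5] + [0,1].
The resulting 12×8 matrix has rank 7, and its Smith normal form has invariant factors (1,1,1,1,1,1,1).

Reading off H_k = ker ∂_k / im ∂_{k+1}:

  H_0: rank C_0 − rank ∂_1 = 6 − 5 = 1, and the invariant factors of ∂_1 are all 1, so H_0 = Z.
  H_1: rank ker ∂_1 − rank ∂_2 = (12 − 5) − 7 = 0, and the invariant factors of ∂_2 are all 1, so H_1 = 0.
  H_2: rank ker ∂_2 − rank ∂_3 = (8 − 7) − 0 = 1, and there is no ∂_3, so H_2 = Z.

As a check, the Euler characteristic is 6 − 12 + 8 = 2, which agrees with 1 − 0 + 1 = 2.
(K is a triangulation of the 2-sphere S^2.)

H_0 ≅ Z,  H_1 = 0,  H_2 ≅ Z.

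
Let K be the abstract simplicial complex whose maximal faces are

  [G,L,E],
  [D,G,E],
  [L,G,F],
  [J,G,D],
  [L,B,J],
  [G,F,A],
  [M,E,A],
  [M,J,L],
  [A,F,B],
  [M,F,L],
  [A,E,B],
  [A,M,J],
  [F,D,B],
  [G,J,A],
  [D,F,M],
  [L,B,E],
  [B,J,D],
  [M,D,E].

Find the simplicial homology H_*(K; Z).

H_0 ≅ Z,  H_1 ≅ Z^2,  H_2 ≅ Z.

K has 9 vertices, 27 edges, 18 triangles.
rank ∂_0 = 0, rank ∂_1 = 8 ⇒ b_0 = 9 − 0 − 8 = 1; all invariant factors of ∂_1 are 1 so no torsion. So H_0 = Z.
rank ∂_1 = 8, rank ∂_2 = 17 ⇒ b_1 = 27 − 8 − 17 = 2; all invariant factors of ∂_2 are 1 so no torsion. So H_1 = Z^2.
rank ∂_2 = 17, rank ∂_3 = 0 ⇒ b_2 = 18 − 17 − 0 = 1. So H_2 = Z.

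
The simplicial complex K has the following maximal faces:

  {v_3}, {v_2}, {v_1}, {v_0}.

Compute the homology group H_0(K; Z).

Order the vertices as v_0 < v_1 < v_2 < v_3. Listing each simplex with vertices in this order, K has dimension 0 with simplices:

  0-simplices (4): [v_0], [v_1], [v_2], [v_3]

Hence C_0 ≅ Z^4.

From H_k ≅ ker(∂_k) / im(∂_{k+1}) we obtain:

  H_0: rank C_0 − rank ∂_1 = 4 − 0 = 4, and there is no ∂_1, so H_0 = Z^4.

(K is a triangulation of a set of 4 points.)

H_0 ≅ Z^4.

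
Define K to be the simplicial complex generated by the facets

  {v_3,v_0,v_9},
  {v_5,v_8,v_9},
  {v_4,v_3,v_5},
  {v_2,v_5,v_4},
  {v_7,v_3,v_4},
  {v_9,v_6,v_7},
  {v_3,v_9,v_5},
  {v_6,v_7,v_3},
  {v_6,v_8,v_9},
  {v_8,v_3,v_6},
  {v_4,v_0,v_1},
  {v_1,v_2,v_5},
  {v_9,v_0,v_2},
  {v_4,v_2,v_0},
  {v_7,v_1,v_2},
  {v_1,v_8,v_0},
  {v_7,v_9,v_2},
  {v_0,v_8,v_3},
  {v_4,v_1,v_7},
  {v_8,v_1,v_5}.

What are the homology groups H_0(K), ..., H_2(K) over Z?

H_0 ≅ Z,  H_1 ≅ Z ⊕ Z/2,  H_2 = 0.

Take the total order v_0 < v_1 < v_2 < v_3 < v_4 < v_5 < v_6 < v_7 < v_8 < v_9 on the vertex set. Then K (dimension 2) consists of the simplices:

  0-simplices (10): [v_0], [v_1], [v_2], [v_3], [v_4], [v_5], [v_6], [v_7], [v_8], [v_9]
  1-simplices (30): (30 of them)
  2-simplices (20): (20 of them)

giving chain groups C_0 ≅ Z^10, C_1 ≅ Z^30, C_2 ≅ Z^20.

The boundary map ∂_1: C_1 → C_0 sends each edge [p,q] (with p < q) to q − p. For instance
  ∂[v_3,v_5] = [v_5] − [v_3].
The resulting 10×30 matrix has rank 9, and its Smith normal form has invariant factors (1,1,1,1,1,1,1,1,1).

The boundary map ∂_2: C_2 → C_1 sends each 2-simplex [p,q,r] to [q,r] − [p,r] + [p,q]. For instance
  ∂[v_2,v_4,v_5] = [v_4,v_5] − [v_2,v_5] + [v_2,v_4],
  ∂[v_3,v_6,v_7] = [v_6,v_7] − [v_3,v_7] + [v_3,v_6].
The 30×20 boundary matrix has rank 20 and Smith normal form diag(1,1,1,1,1,1,1,1,1,1,1,1,1,1,1,1,1,1,1,2).

Reading off H_k = ker ∂_k / im ∂_{k+1}:

  H_0: rank C_0 − rank ∂_1 = 10 − 9 = 1, and the invariant factors of ∂_1 are all 1, so H_0 ≅ Z.
  H_1: rank ker ∂_1 − rank ∂_2 = (30 − 9) − 20 = 1, and ∂_2 has invariant factor 2 > 1, so H_1 ≅ Z ⊕ Z/2.
  H_2: rank ker ∂_2 − rank ∂_3 = (20 − 20) − 0 = 0, and there is no ∂_3, so H_2 ≅ 0.

As a check, the Euler characteristic is 10 − 30 + 20 = 0, which agrees with 1 − 1 + 0 = 0.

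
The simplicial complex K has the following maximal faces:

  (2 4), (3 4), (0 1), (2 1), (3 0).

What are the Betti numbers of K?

We work with the vertex ordering 0 < 1 < 2 < 3 < 4. The simplices of K, each written with vertices in increasing order, are:

  0-simplices (5): [0], [1], [2], [3], [4]
  1-simplices (5): [0,1], [0,3], [1,2], [2,4], [3,4]

giving chain groups C_0 ≅ Z^5, C_1 ≅ Z^5.

The boundary map ∂_1: C_1 → C_0 is given by ∂[p,q] = [q] − [p]. For instance
  ∂[0,3] = [3] − [0].
The resulting 5×5 matrix has rank 4, and its Smith normal form has invariant factors (1,1,1,1).

Reading off H_k = ker ∂_k / im ∂_{k+1}:

  H_0: rank C_0 − rank ∂_1 = 5 − 4 = 1, and the invariant factors of ∂_1 are all 1, so H_0 = Z.
  H_1: rank ker ∂_1 − rank ∂_2 = (5 − 4) − 0 = 1, and there is no ∂_2, so H_1 = Z.

Hence the Betti numbers are b_0 = 1, b_1 = 1.

b_0 = 1, b_1 = 1.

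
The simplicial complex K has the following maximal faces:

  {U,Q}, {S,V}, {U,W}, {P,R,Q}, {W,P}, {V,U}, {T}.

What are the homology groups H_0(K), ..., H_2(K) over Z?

We work with the vertex ordering P < Q < R < S < T < U < V < W. The simplices of K, each written with vertices in increasing order, are:

  0-simplices (8): P, Q, R, S, T, U, V, W
  1-simplices (8): PQ, PR, PW, QR, QU, SV, UV, UW
  2-simplices (1): PQR

giving chain groups C_0 ≅ Z^8, C_1 ≅ Z^8, C_2 ≅ Z^1.

∂_1: C_1 → C_0 maps an edge to its endpoints' difference, ∂[p,q] = q − p. For instance
  ∂QU = U − Q.
The 8×8 boundary matrix has rank 6 and Smith normal form diag(1,1,1,1,1,1).

The boundary map ∂_2: C_2 → C_1 sends each 2-simplex [p,q,r] to [q,r] − [p,r] + [p,q]. For instance
  ∂PQR = QR − PR + PQ.
The resulting 8×1 matrix has rank 1, and its Smith normal form has invariant factors (1).

Computing H_k = (kernel of ∂_k) / (image of ∂_{k+1}):

  H_0: rank C_0 − rank ∂_1 = 8 − 6 = 2, and the invariant factors of ∂_1 are all 1, so H_0 = Z^2.
  H_1: rank ker ∂_1 − rank ∂_2 = (8 − 6) − 1 = 1, and the invariant factors of ∂_2 are all 1, so H_1 = Z.
  H_2: rank ker ∂_2 − rank ∂_3 = (1 − 1) − 0 = 0, and there is no ∂_3, so H_2 = 0.

H_0 ≅ Z^2,  H_1 ≅ Z,  H_2 = 0.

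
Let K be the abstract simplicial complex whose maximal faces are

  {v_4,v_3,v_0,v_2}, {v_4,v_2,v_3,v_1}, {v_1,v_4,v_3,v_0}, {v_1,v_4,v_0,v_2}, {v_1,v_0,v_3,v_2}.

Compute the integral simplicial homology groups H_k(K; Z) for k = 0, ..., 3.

Order the vertices as v_0 < v_1 < v_2 < v_3 < v_4. Listing each simplex with vertices in this order, K has dimension 3 with simplices:

  0-simplices (5): [v_0], [v_1], [v_2], [v_3], [v_4]
  1-simplices (10): [v_0,v_1], [v_0,v_2], [v_0,v_3], [v_0,v_4], [v_1,v_2], [v_1,v_3], [v_1,v_4], [v_2,v_3], [v_2,v_4], [v_3,v_4]
  2-simplices (10): [v_0,v_1,v_2], [v_0,v_1,v_3], [v_0,v_1,v_4], [v_0,v_2,v_3], [v_0,v_2,v_4], [v_0,v_3,v_4], [v_1,v_2,v_3], [v_1,v_2,v_4], [v_1,v_3,v_4], [v_2,v_3,v_4]
  3-simplices (5): [v_0,v_1,v_2,v_3], [v_0,v_1,v_2,v_4], [v_0,v_1,v_3,v_4], [v_0,v_2,v_3,v_4], [v_1,v_2,v_3,v_4]

giving chain groups C_0 ≅ Z^5, C_1 ≅ Z^10, C_2 ≅ Z^10, C_3 ≅ Z^5.

The boundary map ∂_1: C_1 → C_0 is given by ∂[p,q] = [q] − [p].
As a 5×10 matrix over Z this has rank 4, with invariant factors (1,1,1,1).

∂_2: C_2 → C_1 sends each 2-simplex [p,q,r] to [q,r] − [p,r] + [p,q]. For instance
  ∂[v_1,v_3,v_4] = [v_3,v_4] − [v_1,v_4] + [v_1,v_3],
  ∂[v_1,v_2,v_4] = [v_2,v_4] − [v_1,v_4] + [v_1,v_2].
This gives a 10×10 integer matrix of rank 6; reducing to Smith normal form yields diagonal entries (1,1,1,1,1,1).

Boundary ∂_3: C_3 → C_2 sends each 3-simplex σ to the alternating sum Σ_i (−1)^i (σ with its i-th vertex removed). For instance
  ∂[v_0,v_1,v_3,v_4] = [v_1,v_3,v_4] − [v_0,v_3,v_4] + [v_0,v_1,v_4] − [v_0,v_1,v_3],
  ∂[v_0,v_1,v_2,v_4] = [v_1,v_2,v_4] − [v_0,v_2,v_4] + [v_0,v_1,v_4] − [v_0,v_1,v_2].
This gives a 10×5 integer matrix of rank 4; reducing to Smith normal form yields diagonal entries (1,1,1,1).

From H_k ≅ ker(∂_k) / im(∂_{k+1}) we obtain:

  H_0: rank C_0 − rank ∂_1 = 5 − 4 = 1, and the invariant factors of ∂_1 are all 1, so H_0 = Z.
  H_1: rank ker ∂_1 − rank ∂_2 = (10 − 4) − 6 = 0, and the invariant factors of ∂_2 are all 1, so H_1 = 0.
  H_2: rank ker ∂_2 − rank ∂_3 = (10 − 6) − 4 = 0, and the invariant factors of ∂_3 are all 1, so H_2 = 0.
  H_3: rank ker ∂_3 − rank ∂_4 = (5 − 4) − 0 = 1, and there is no ∂_4, so H_3 = Z.

H_0 = Z,  H_1 = 0,  H_2 = 0,  H_3 = Z.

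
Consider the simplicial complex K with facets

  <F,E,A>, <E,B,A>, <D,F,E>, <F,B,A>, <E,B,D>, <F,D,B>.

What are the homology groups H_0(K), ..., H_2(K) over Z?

H_0 = Z,  H_1 = 0,  H_2 = Z.

K has 5 vertices, 9 edges, 6 triangles.
rank ∂_0 = 0, rank ∂_1 = 4 ⇒ b_0 = 5 − 0 − 4 = 1; all invariant factors of ∂_1 are 1 so no torsion. So H_0 ≅ Z.
rank ∂_1 = 4, rank ∂_2 = 5 ⇒ b_1 = 9 − 4 − 5 = 0; all invariant factors of ∂_2 are 1 so no torsion. So H_1 ≅ 0.
rank ∂_2 = 5, rank ∂_3 = 0 ⇒ b_2 = 6 − 5 − 0 = 1. So H_2 ≅ Z.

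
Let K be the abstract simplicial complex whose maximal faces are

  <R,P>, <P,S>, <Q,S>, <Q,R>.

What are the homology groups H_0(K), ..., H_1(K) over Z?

Order the vertices as P < Q < R < S. Listing each simplex with vertices in this order, K has dimension 1 with simplices:

  0-simplices (4): P, Q, R, S
  1-simplices (4): PR, PS, QR, QS

so the chain groups are C_0 ≅ Z^4, C_1 ≅ Z^4.

Boundary ∂_1: C_1 → C_0 maps an edge to its endpoints' difference, ∂[p,q] = q − p.
This gives a 4×4 integer matrix of rank 3; reducing to Smith normal form yields diagonal entries (1,1,1).

Reading off H_k = ker ∂_k / im ∂_{k+1}:

  H_0: rank C_0 − rank ∂_1 = 4 − 3 = 1, and the invariant factors of ∂_1 are all 1, so H_0 = Z.
  H_1: rank ker ∂_1 − rank ∂_2 = (4 − 3) − 0 = 1, and there is no ∂_2, so H_1 = Z.

(K is a triangulation of the circle S^1.)

H_0 = Z,  H_1 = Z.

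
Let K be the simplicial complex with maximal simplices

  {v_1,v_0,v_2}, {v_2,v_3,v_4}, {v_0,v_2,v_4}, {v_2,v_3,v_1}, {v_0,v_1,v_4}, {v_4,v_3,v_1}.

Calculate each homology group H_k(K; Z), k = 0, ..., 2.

K has 5 vertices, 9 edges, 6 triangles.
rank ∂_0 = 0, rank ∂_1 = 4 ⇒ b_0 = 5 − 0 − 4 = 1; all invariant factors of ∂_1 are 1 so no torsion. So H_0 ≅ Z.
rank ∂_1 = 4, rank ∂_2 = 5 ⇒ b_1 = 9 − 4 − 5 = 0; all invariant factors of ∂_2 are 1 so no torsion. So H_1 ≅ 0.
rank ∂_2 = 5, rank ∂_3 = 0 ⇒ b_2 = 6 − 5 − 0 = 1. So H_2 ≅ Z.

H_0 = Z,  H_1 = 0,  H_2 = Z.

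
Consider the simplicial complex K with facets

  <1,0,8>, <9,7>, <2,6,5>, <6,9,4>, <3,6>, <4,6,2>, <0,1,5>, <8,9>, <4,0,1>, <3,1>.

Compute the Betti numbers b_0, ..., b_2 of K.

b_0 = 1, b_1 = 3, b_2 = 0.

K has 10 vertices, 18 edges, 6 triangles.
rank ∂_0 = 0, rank ∂_1 = 9 ⇒ b_0 = 10 − 0 − 9 = 1; all invariant factors of ∂_1 are 1 so no torsion. So H_0 = Z.
rank ∂_1 = 9, rank ∂_2 = 6 ⇒ b_1 = 18 − 9 − 6 = 3; all invariant factors of ∂_2 are 1 so no torsion. So H_1 = Z^3.
rank ∂_2 = 6, rank ∂_3 = 0 ⇒ b_2 = 6 − 6 − 0 = 0. So H_2 = 0.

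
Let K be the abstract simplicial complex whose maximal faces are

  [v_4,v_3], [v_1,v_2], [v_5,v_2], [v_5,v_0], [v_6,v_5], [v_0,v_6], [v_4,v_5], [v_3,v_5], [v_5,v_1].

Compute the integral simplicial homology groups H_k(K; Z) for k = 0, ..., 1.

We work with the vertex ordering v_0 < v_1 < v_2 < v_3 < v_4 < v_5 < v_6. The simplices of K, each written with vertices in increasing order, are:

  0-simplices (7): [v_0], [v_1], [v_2], [v_3], [v_4], [v_5], [v_6]
  1-simplices (9): [v_0,v_5], [v_0,v_6], [v_1,v_2], [v_1,v_5], [v_2,v_5], [v_3,v_4], [v_3,v_5], [v_4,v_5], [v_5,v_6]

Hence C_0 ≅ Z^7, C_1 ≅ Z^9.

∂_1: C_1 → C_0 sends each edge [p,q] (with p < q) to q − p. For instance
  ∂[v_3,v_5] = [v_5] − [v_3].
The 7×9 boundary matrix has rank 6 and Smith normal form diag(1,1,1,1,1,1).

From H_k ≅ ker(∂_k) / im(∂_{k+1}) we obtain:

  H_0: rank C_0 − rank ∂_1 = 7 − 6 = 1, and the invariant factors of ∂_1 are all 1, so H_0 = Z.
  H_1: rank ker ∂_1 − rank ∂_2 = (9 − 6) − 0 = 3, and there is no ∂_2, so H_1 = Z^3.

H_0 ≅ Z,  H_1 ≅ Z^3.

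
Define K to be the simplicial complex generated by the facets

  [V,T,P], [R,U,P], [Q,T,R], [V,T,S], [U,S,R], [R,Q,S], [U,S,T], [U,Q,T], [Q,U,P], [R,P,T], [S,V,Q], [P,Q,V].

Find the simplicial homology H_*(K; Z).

Order the vertices as P < Q < R < S < T < U < V. Listing each simplex with vertices in this order, K has dimension 2 with simplices:

  0-simplices (7): P, Q, R, S, T, U, V
  1-simplices (18): PQ, PR, PT, PU, PV, QR, QS, QT, QU, QV, RS, RT, RU, ST, SU, SV, TU, TV
  2-simplices (12): PQU, PQV, PRT, PRU, PTV, QRS, QRT, QSV, QTU, RSU, STU, STV

giving chain groups C_0 ≅ Z^7, C_1 ≅ Z^18, C_2 ≅ Z^12.

Boundary ∂_1: C_1 → C_0 maps an edge to its endpoints' difference, ∂[p,q] = q − p. For instance
  ∂QV = V − Q.
As a 7×18 matrix over Z this has rank 6, with invariant factors (1,1,1,1,1,1).

The boundary map ∂_2: C_2 → C_1 maps a triangle to the signed sum of its edges. For instance
  ∂PRT = RT − PT + PR,
  ∂STV = TV − SV + ST.
The resulting 18×12 matrix has rank 12, and its Smith normal form has invariant factors (1,1,1,1,1,1,1,1,1,1,1,2).

From H_k ≅ ker(∂_k) / im(∂_{k+1}) we obtain:

  H_0: rank C_0 − rank ∂_1 = 7 − 6 = 1, and the invariant factors of ∂_1 are all 1, so H_0 = Z.
  H_1: rank ker ∂_1 − rank ∂_2 = (18 − 6) − 12 = 0, and ∂_2 has invariant factor 2 > 1, so H_1 = Z_2.
  H_2: rank ker ∂_2 − rank ∂_3 = (12 − 12) − 0 = 0, and there is no ∂_3, so H_2 = 0.

As a check, the Euler characteristic is 7 − 18 + 12 = 1, which agrees with 1 − 0 + 0 = 1.

H_0 ≅ Z,  H_1 ≅ Z_2,  H_2 = 0.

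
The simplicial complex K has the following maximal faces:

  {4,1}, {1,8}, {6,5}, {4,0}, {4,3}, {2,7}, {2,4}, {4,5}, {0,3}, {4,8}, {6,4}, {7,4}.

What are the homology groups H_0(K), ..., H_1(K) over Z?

K has 9 vertices, 12 edges.
rank ∂_0 = 0, rank ∂_1 = 8 ⇒ b_0 = 9 − 0 − 8 = 1; all invariant factors of ∂_1 are 1 so no torsion. So H_0 ≅ Z.
rank ∂_1 = 8, rank ∂_2 = 0 ⇒ b_1 = 12 − 8 − 0 = 4. So H_1 ≅ Z^4.

H_0 = Z,  H_1 = Z^4.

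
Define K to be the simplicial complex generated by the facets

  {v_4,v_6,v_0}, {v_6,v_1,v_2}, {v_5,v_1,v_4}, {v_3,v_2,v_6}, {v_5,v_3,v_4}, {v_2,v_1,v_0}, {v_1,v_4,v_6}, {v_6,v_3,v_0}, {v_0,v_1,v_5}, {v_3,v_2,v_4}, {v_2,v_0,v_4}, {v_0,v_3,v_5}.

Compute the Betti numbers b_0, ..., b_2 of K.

Fix the vertex order v_0 < v_1 < v_2 < v_3 < v_4 < v_5 < v_6 and write every simplex with vertices in increasing order. Then dim K = 2 and the simplices of K are:

  0-simplices (7): [v_0], [v_1], [v_2], [v_3], [v_4], [v_5], [v_6]
  1-simplices (18): (18 of them)
  2-simplices (12): (12 of them)

giving chain groups C_0 ≅ Z^7, C_1 ≅ Z^18, C_2 ≅ Z^12.

Boundary ∂_1: C_1 → C_0 is given by ∂[p,q] = [q] − [p].
The resulting 7×18 matrix has rank 6, and its Smith normal form has invariant factors (1,1,1,1,1,1).

The boundary map ∂_2: C_2 → C_1 maps a triangle to the signed sum of its edges. For instance
  ∂[v_1,v_4,v_5] = [v_4,v_5] − [v_1,v_5] + [v_1,v_4],
  ∂[v_0,v_1,v_5] = [v_1,v_5] − [v_0,v_5] + [v_0,v_1].
This gives a 18×12 integer matrix of rank 12; reducing to Smith normal form yields diagonal entries (1,1,1,1,1,1,1,1,1,1,1,2).

Now H_k = ker ∂_k / im ∂_{k+1}, so:

  H_0: rank C_0 − rank ∂_1 = 7 − 6 = 1, and the invariant factors of ∂_1 are all 1, so H_0 = Z.
  H_1: rank ker ∂_1 − rank ∂_2 = (18 − 6) − 12 = 0, and ∂_2 has invariant factor 2 > 1, so H_1 = Z/2.
  H_2: rank ker ∂_2 − rank ∂_3 = (12 − 12) − 0 = 0, and there is no ∂_3, so H_2 = 0.

As a check, the Euler characteristic is 7 − 18 + 12 = 1, which agrees with 1 − 0 + 0 = 1.

Hence the Betti numbers are b_0 = 1, b_1 = 0, b_2 = 0.

b_0 = 1, b_1 = 0, b_2 = 0.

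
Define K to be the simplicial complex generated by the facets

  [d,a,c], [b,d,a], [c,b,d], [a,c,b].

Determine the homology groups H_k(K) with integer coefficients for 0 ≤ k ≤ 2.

Take the total order a < b < c < d on the vertex set. Then K (dimension 2) consists of the simplices:

  0-simplices (4): a, b, c, d
  1-simplices (6): ab, ac, ad, bc, bd, cd
  2-simplices (4): abc, abd, acd, bcd

so the chain groups are C_0 ≅ Z^4, C_1 ≅ Z^6, C_2 ≅ Z^4.

∂_1: C_1 → C_0 is given by ∂[p,q] = [q] − [p]. For instance
  ∂ac = c − a.
As a 4×6 matrix over Z this has rank 3, with invariant factors (1,1,1).

The boundary map ∂_2: C_2 → C_1 acts by ∂[p,q,r] = [q,r] − [p,r] + [p,q]. For instance
  ∂acd = cd − ad + ac,
  ∂abc = bc − ac + ab.
This gives a 6×4 integer matrix of rank 3; reducing to Smith normal form yields diagonal entries (1,1,1).

From H_k ≅ ker(∂_k) / im(∂_{k+1}) we obtain:

  H_0: rank C_0 − rank ∂_1 = 4 − 3 = 1, and the invariant factors of ∂_1 are all 1, so H_0 ≅ Z.
  H_1: rank ker ∂_1 − rank ∂_2 = (6 − 3) − 3 = 0, and the invariant factors of ∂_2 are all 1, so H_1 ≅ 0.
  H_2: rank ker ∂_2 − rank ∂_3 = (4 − 3) − 0 = 1, and there is no ∂_3, so H_2 ≅ Z.

As a check, the Euler characteristic is 4 − 6 + 4 = 2, which agrees with 1 − 0 + 1 = 2.

H_0 = Z,  H_1 = 0,  H_2 = Z.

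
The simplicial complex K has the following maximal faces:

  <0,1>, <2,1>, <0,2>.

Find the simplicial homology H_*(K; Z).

Fix the vertex order 0 < 1 < 2 and write every simplex with vertices in increasing order. Then dim K = 1 and the simplices of K are:

  0-simplices (3): [0], [1], [2]
  1-simplices (3): [0,1], [0,2], [1,2]

giving chain groups C_0 ≅ Z^3, C_1 ≅ Z^3.

Boundary ∂_1: C_1 → C_0 sends each edge [p,q] (with p < q) to q − p. For instance
  ∂[1,2] = [2] − [1].
As a 3×3 matrix over Z this has rank 2, with invariant factors (1,1).

Reading off H_k = ker ∂_k / im ∂_{k+1}:

  H_0: rank C_0 − rank ∂_1 = 3 − 2 = 1, and the invariant factors of ∂_1 are all 1, so H_0 = Z.
  H_1: rank ker ∂_1 − rank ∂_2 = (3 − 2) − 0 = 1, and there is no ∂_2, so H_1 = Z.

As a check, the Euler characteristic is 3 − 3 = 0, which agrees with 1 − 1 = 0.

H_0 ≅ Z,  H_1 ≅ Z.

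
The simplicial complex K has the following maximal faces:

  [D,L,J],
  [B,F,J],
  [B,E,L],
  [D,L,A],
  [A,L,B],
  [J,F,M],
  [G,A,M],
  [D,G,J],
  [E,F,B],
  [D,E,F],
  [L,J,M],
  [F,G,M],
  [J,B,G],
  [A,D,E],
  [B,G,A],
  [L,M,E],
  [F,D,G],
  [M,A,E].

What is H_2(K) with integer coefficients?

H_2 = 0.

Take the total order A < B < D < E < F < G < J < L < M on the vertex set. Then K (dimension 2) consists of the simplices:

  0-simplices (9): A, B, D, E, F, G, J, L, M
  1-simplices (27): AB, AD, AE, AG, AL, AM, BE, BF, BG, BJ, BL, DE, DF, DG, DJ, DL, EF, EL, EM, FG, FJ, FM, GJ, GM, JL, JM, LM
  2-simplices (18): ABG, ABL, ADE, ADL, AEM, AGM, BEF, BEL, BFJ, BGJ, DEF, DFG, DGJ, DJL, ELM, FGM, FJM, JLM

giving chain groups C_0 ≅ Z^9, C_1 ≅ Z^27, C_2 ≅ Z^18.

∂_1: C_1 → C_0 sends each edge [p,q] (with p < q) to q − p. For instance
  ∂EL = L − E.
The 9×27 boundary matrix has rank 8 and Smith normal form diag(1,1,1,1,1,1,1,1).

∂_2: C_2 → C_1 sends each 2-simplex [p,q,r] to [q,r] − [p,r] + [p,q]. For instance
  ∂ADE = DE − AE + AD,
  ∂AGM = GM − AM + AG.
As a 27×18 matrix over Z this has rank 18, with invariant factors (1,1,1,1,1,1,1,1,1,1,1,1,1,1,1,1,1,2).

Reading off H_k = ker ∂_k / im ∂_{k+1}:

  H_2: rank ker ∂_2 − rank ∂_3 = (18 − 18) − 0 = 0, and there is no ∂_3, so H_2 = 0.

(K is a triangulation of the Klein bottle.)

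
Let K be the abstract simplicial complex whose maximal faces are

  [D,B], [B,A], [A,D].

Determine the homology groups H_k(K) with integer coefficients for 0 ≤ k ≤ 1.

K has 3 vertices, 3 edges.
rank ∂_0 = 0, rank ∂_1 = 2 ⇒ b_0 = 3 − 0 − 2 = 1; all invariant factors of ∂_1 are 1 so no torsion. So H_0 ≅ Z.
rank ∂_1 = 2, rank ∂_2 = 0 ⇒ b_1 = 3 − 2 − 0 = 1. So H_1 ≅ Z.

H_0 ≅ Z,  H_1 ≅ Z.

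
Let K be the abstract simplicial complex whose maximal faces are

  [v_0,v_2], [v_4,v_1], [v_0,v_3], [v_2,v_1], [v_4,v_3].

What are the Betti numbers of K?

Fix the vertex order v_0 < v_1 < v_2 < v_3 < v_4 and write every simplex with vertices in increasing order. Then dim K = 1 and the simplices of K are:

  0-simplices (5): [v_0], [v_1], [v_2], [v_3], [v_4]
  1-simplices (5): [v_0,v_2], [v_0,v_3], [v_1,v_2], [v_1,v_4], [v_3,v_4]

Hence C_0 ≅ Z^5, C_1 ≅ Z^5.

∂_1: C_1 → C_0 maps an edge to its endpoints' difference, ∂[p,q] = q − p. For instance
  ∂[v_0,v_2] = [v_2] − [v_0].
As a 5×5 matrix over Z this has rank 4, with invariant factors (1,1,1,1).

Reading off H_k = ker ∂_k / im ∂_{k+1}:

  H_0: rank C_0 − rank ∂_1 = 5 − 4 = 1, and the invariant factors of ∂_1 are all 1, so H_0 = Z.
  H_1: rank ker ∂_1 − rank ∂_2 = (5 − 4) − 0 = 1, and there is no ∂_2, so H_1 = Z.

As a check, the Euler characteristic is 5 − 5 = 0, which agrees with 1 − 1 = 0.

Hence the Betti numbers are b_0 = 1, b_1 = 1.

b_0 = 1, b_1 = 1.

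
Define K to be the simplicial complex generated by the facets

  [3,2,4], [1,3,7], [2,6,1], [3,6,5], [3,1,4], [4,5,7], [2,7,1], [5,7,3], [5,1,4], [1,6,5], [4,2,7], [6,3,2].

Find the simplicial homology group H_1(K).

Order the vertices as 1 < 2 < 3 < 4 < 5 < 6 < 7. Listing each simplex with vertices in this order, K has dimension 2 with simplices:

  0-simplices (7): [1], [2], [3], [4], [5], [6], [7]
  1-simplices (18): [1,2], [1,3], [1,4], [1,5], [1,6], [1,7], [2,3], [2,4], [2,6], [2,7], [3,4], [3,5], [3,6], [3,7], [4,5], [4,7], [5,6], [5,7]
  2-simplices (12): [1,2,6], [1,2,7], [1,3,4], [1,3,7], [1,4,5], [1,5,6], [2,3,4], [2,3,6], [2,4,7], [3,5,6], [3,5,7], [4,5,7]

Hence C_0 ≅ Z^7, C_1 ≅ Z^18, C_2 ≅ Z^12.

The boundary map ∂_1: C_1 → C_0 maps an edge to its endpoints' difference, ∂[p,q] = q − p. For instance
  ∂[3,5] = [5] − [3].
As a 7×18 matrix over Z this has rank 6, with invariant factors (1,1,1,1,1,1).

∂_2: C_2 → C_1 acts by ∂[p,q,r] = [q,r] − [p,r] + [p,q]. For instance
  ∂[3,5,6] = [5,6] − [3,6] + [3,5],
  ∂[1,3,7] = [3,7] − [1,7] + [1,3].
The 18×12 boundary matrix has rank 12 and Smith normal form diag(1,1,1,1,1,1,1,1,1,1,1,2).

Reading off H_k = ker ∂_k / im ∂_{k+1}:

  H_1: rank ker ∂_1 − rank ∂_2 = (18 − 6) − 12 = 0, and ∂_2 has invariant factor 2 > 1, so H_1 = Z/2.

H_1 = Z/2.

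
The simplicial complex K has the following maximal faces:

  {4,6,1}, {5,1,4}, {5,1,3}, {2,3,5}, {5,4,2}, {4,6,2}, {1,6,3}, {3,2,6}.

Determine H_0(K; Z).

We work with the vertex ordering 1 < 2 < 3 < 4 < 5 < 6. The simplices of K, each written with vertices in increasing order, are:

  0-simplices (6): [1], [2], [3], [4], [5], [6]
  1-simplices (12): [1,3], [1,4], [1,5], [1,6], [2,3], [2,4], [2,5], [2,6], [3,5], [3,6], [4,5], [4,6]
  2-simplices (8): [1,3,5], [1,3,6], [1,4,5], [1,4,6], [2,3,5], [2,3,6], [2,4,5], [2,4,6]

so the chain groups are C_0 ≅ Z^6, C_1 ≅ Z^12, C_2 ≅ Z^8.

The boundary map ∂_1: C_1 → C_0 sends each edge [p,q] (with p < q) to q − p.
The resulting 6×12 matrix has rank 5, and its Smith normal form has invariant factors (1,1,1,1,1).

∂_2: C_2 → C_1 sends each 2-simplex [p,q,r] to [q,r] − [p,r] + [p,q]. For instance
  ∂[2,4,6] = [4,6] − [2,6] + [2,4],
  ∂[1,4,5] = [4,5] − [1,5] + [1,4].
The resulting 12×8 matrix has rank 7, and its Smith normal form has invariant factors (1,1,1,1,1,1,1).

Reading off H_k = ker ∂_k / im ∂_{k+1}:

  H_0: rank C_0 − rank ∂_1 = 6 − 5 = 1, and the invariant factors of ∂_1 are all 1, so H_0 ≅ Z.

(K is a triangulation of the 2-sphere S^2.)

H_0 ≅ Z.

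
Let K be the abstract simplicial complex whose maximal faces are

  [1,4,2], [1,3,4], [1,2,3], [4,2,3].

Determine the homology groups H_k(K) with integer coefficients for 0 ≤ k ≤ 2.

K has 4 vertices, 6 edges, 4 triangles.
rank ∂_0 = 0, rank ∂_1 = 3 ⇒ b_0 = 4 − 0 − 3 = 1; all invariant factors of ∂_1 are 1 so no torsion. So H_0 ≅ Z.
rank ∂_1 = 3, rank ∂_2 = 3 ⇒ b_1 = 6 − 3 − 3 = 0; all invariant factors of ∂_2 are 1 so no torsion. So H_1 ≅ 0.
rank ∂_2 = 3, rank ∂_3 = 0 ⇒ b_2 = 4 − 3 − 0 = 1. So H_2 ≅ Z.

H_0 = Z,  H_1 = 0,  H_2 = Z.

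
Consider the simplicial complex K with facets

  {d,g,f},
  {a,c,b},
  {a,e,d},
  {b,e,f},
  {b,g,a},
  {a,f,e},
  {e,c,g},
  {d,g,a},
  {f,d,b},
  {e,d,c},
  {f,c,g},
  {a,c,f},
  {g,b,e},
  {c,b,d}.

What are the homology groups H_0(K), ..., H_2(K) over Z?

H_0 ≅ Z,  H_1 ≅ Z^2,  H_2 ≅ Z.

Take the total order a < b < c < d < e < f < g on the vertex set. Then K (dimension 2) consists of the simplices:

  0-simplices (7): a, b, c, d, e, f, g
  1-simplices (21): ab, ac, ad, ae, af, ag, bc, bd, be, bf, bg, cd, ce, cf, cg, de, df, dg, ef, eg, fg
  2-simplices (14): abc, abg, acf, ade, adg, aef, bcd, bdf, bef, beg, cde, ceg, cfg, dfg

Hence C_0 ≅ Z^7, C_1 ≅ Z^21, C_2 ≅ Z^14.

Boundary ∂_1: C_1 → C_0 sends each edge [p,q] (with p < q) to q − p.
This gives a 7×21 integer matrix of rank 6; reducing to Smith normal form yields diagonal entries (1,1,1,1,1,1).

Boundary ∂_2: C_2 → C_1 maps a triangle to the signed sum of its edges. For instance
  ∂bdf = df − bf + bd,
  ∂aef = ef − af + ae.
The resulting 21×14 matrix has rank 13, and its Smith normal form has invariant factors (1,1,1,1,1,1,1,1,1,1,1,1,1).

Now H_k = ker ∂_k / im ∂_{k+1}, so:

  H_0: rank C_0 − rank ∂_1 = 7 − 6 = 1, and the invariant factors of ∂_1 are all 1, so H_0 ≅ Z.
  H_1: rank ker ∂_1 − rank ∂_2 = (21 − 6) − 13 = 2, and the invariant factors of ∂_2 are all 1, so H_1 ≅ Z^2.
  H_2: rank ker ∂_2 − rank ∂_3 = (14 − 13) − 0 = 1, and there is no ∂_3, so H_2 ≅ Z.

As a check, the Euler characteristic is 7 − 21 + 14 = 0, which agrees with 1 − 2 + 1 = 0.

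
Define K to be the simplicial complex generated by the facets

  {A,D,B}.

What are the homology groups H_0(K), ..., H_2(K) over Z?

Take the total order A < B < D on the vertex set. Then K (dimension 2) consists of the simplices:

  0-simplices (3): A, B, D
  1-simplices (3): AB, AD, BD
  2-simplices (1): ABD

giving chain groups C_0 ≅ Z^3, C_1 ≅ Z^3, C_2 ≅ Z^1.

Boundary ∂_1: C_1 → C_0 is given by ∂[p,q] = [q] − [p].
The resulting 3×3 matrix has rank 2, and its Smith normal form has invariant factors (1,1).

The boundary map ∂_2: C_2 → C_1 acts by ∂[p,q,r] = [q,r] − [p,r] + [p,q]. For instance
  ∂ABD = BD − AD + AB.
The 3×1 boundary matrix has rank 1 and Smith normal form diag(1).

Reading off H_k = ker ∂_k / im ∂_{k+1}:

  H_0: rank C_0 − rank ∂_1 = 3 − 2 = 1, and the invariant factors of ∂_1 are all 1, so H_0 = Z.
  H_1: rank ker ∂_1 − rank ∂_2 = (3 − 2) − 1 = 0, and the invariant factors of ∂_2 are all 1, so H_1 = 0.
  H_2: rank ker ∂_2 − rank ∂_3 = (1 − 1) − 0 = 0, and there is no ∂_3, so H_2 = 0.

As a check, the Euler characteristic is 3 − 3 + 1 = 1, which agrees with 1 − 0 + 0 = 1.

H_0 = Z,  H_1 = 0,  H_2 = 0.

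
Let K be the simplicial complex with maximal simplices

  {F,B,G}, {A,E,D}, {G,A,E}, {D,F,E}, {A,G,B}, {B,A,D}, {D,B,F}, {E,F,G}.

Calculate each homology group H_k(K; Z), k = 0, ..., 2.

H_0 ≅ Z,  H_1 = 0,  H_2 ≅ Z.

We work with the vertex ordering A < B < D < E < F < G. The simplices of K, each written with vertices in increasing order, are:

  0-simplices (6): A, B, D, E, F, G
  1-simplices (12): AB, AD, AE, AG, BD, BF, BG, DE, DF, EF, EG, FG
  2-simplices (8): ABD, ABG, ADE, AEG, BDF, BFG, DEF, EFG

so the chain groups are C_0 ≅ Z^6, C_1 ≅ Z^12, C_2 ≅ Z^8.

∂_1: C_1 → C_0 sends each edge [p,q] (with p < q) to q − p.
This gives a 6×12 integer matrix of rank 5; reducing to Smith normal form yields diagonal entries (1,1,1,1,1).

Boundary ∂_2: C_2 → C_1 acts by ∂[p,q,r] = [q,r] − [p,r] + [p,q]. For instance
  ∂AEG = EG − AG + AE,
  ∂ADE = DE − AE + AD.
The resulting 12×8 matrix has rank 7, and its Smith normal form has invariant factors (1,1,1,1,1,1,1).

From H_k ≅ ker(∂_k) / im(∂_{k+1}) we obtain:

  H_0: rank C_0 − rank ∂_1 = 6 − 5 = 1, and the invariant factors of ∂_1 are all 1, so H_0 = Z.
  H_1: rank ker ∂_1 − rank ∂_2 = (12 − 5) − 7 = 0, and the invariant factors of ∂_2 are all 1, so H_1 = 0.
  H_2: rank ker ∂_2 − rank ∂_3 = (8 − 7) − 0 = 1, and there is no ∂_3, so H_2 = Z.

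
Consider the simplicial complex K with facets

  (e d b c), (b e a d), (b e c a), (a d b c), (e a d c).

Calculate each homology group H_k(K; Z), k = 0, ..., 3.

Fix the vertex order a < b < c < d < e and write every simplex with vertices in increasing order. Then dim K = 3 and the simplices of K are:

  0-simplices (5): a, b, c, d, e
  1-simplices (10): ab, ac, ad, ae, bc, bd, be, cd, ce, de
  2-simplices (10): abc, abd, abe, acd, ace, ade, bcd, bce, bde, cde
  3-simplices (5): abcd, abce, abde, acde, bcde

giving chain groups C_0 ≅ Z^5, C_1 ≅ Z^10, C_2 ≅ Z^10, C_3 ≅ Z^5.

The boundary map ∂_1: C_1 → C_0 sends each edge [p,q] (with p < q) to q − p.
The resulting 5×10 matrix has rank 4, and its Smith normal form has invariant factors (1,1,1,1).

The boundary map ∂_2: C_2 → C_1 maps a triangle to the signed sum of its edges. For instance
  ∂acd = cd − ad + ac,
  ∂ace = ce − ae + ac.
As a 10×10 matrix over Z this has rank 6, with invariant factors (1,1,1,1,1,1).

∂_3: C_3 → C_2 sends each 3-simplex σ to the alternating sum Σ_i (−1)^i (σ with its i-th vertex removed). For instance
  ∂bcde = cde − bde + bce − bcd,
  ∂abce = bce − ace + abe − abc.
The resulting 10×5 matrix has rank 4, and its Smith normal form has invariant factors (1,1,1,1).

From H_k ≅ ker(∂_k) / im(∂_{k+1}) we obtain:

  H_0: rank C_0 − rank ∂_1 = 5 − 4 = 1, and the invariant factors of ∂_1 are all 1, so H_0 = Z.
  H_1: rank ker ∂_1 − rank ∂_2 = (10 − 4) − 6 = 0, and the invariant factors of ∂_2 are all 1, so H_1 = 0.
  H_2: rank ker ∂_2 − rank ∂_3 = (10 − 6) − 4 = 0, and the invariant factors of ∂_3 are all 1, so H_2 = 0.
  H_3: rank ker ∂_3 − rank ∂_4 = (5 − 4) − 0 = 1, and there is no ∂_4, so H_3 = Z.

(K is a triangulation of the 3-sphere S^3.)

H_0 = Z,  H_1 = 0,  H_2 = 0,  H_3 = Z.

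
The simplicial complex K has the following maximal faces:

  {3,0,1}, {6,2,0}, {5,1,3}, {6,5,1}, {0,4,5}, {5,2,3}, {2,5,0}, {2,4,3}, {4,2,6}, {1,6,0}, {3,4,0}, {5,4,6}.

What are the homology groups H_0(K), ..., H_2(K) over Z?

K has 7 vertices, 18 edges, 12 triangles.
rank ∂_0 = 0, rank ∂_1 = 6 ⇒ b_0 = 7 − 0 − 6 = 1; all invariant factors of ∂_1 are 1 so no torsion. So H_0 = Z.
rank ∂_1 = 6, rank ∂_2 = 12 ⇒ b_1 = 18 − 6 − 12 = 0; ∂_2 has invariant factor(s) [2] giving torsion. So H_1 = Z/2.
rank ∂_2 = 12, rank ∂_3 = 0 ⇒ b_2 = 12 − 12 − 0 = 0. So H_2 = 0.

H_0 = Z,  H_1 = Z/2,  H_2 = 0.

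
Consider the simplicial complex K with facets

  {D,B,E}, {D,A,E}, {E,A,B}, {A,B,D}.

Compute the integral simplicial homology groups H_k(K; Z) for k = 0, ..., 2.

Order the vertices as A < B < D < E. Listing each simplex with vertices in this order, K has dimension 2 with simplices:

  0-simplices (4): A, B, D, E
  1-simplices (6): AB, AD, AE, BD, BE, DE
  2-simplices (4): ABD, ABE, ADE, BDE

giving chain groups C_0 ≅ Z^4, C_1 ≅ Z^6, C_2 ≅ Z^4.

∂_1: C_1 → C_0 is given by ∂[p,q] = [q] − [p]. For instance
  ∂AD = D − A.
The 4×6 boundary matrix has rank 3 and Smith normal form diag(1,1,1).

The boundary map ∂_2: C_2 → C_1 sends each 2-simplex [p,q,r] to [q,r] − [p,r] + [p,q]. For instance
  ∂ADE = DE − AE + AD,
  ∂ABE = BE − AE + AB.
The resulting 6×4 matrix has rank 3, and its Smith normal form has invariant factors (1,1,1).

From H_k ≅ ker(∂_k) / im(∂_{k+1}) we obtain:

  H_0: rank C_0 − rank ∂_1 = 4 − 3 = 1, and the invariant factors of ∂_1 are all 1, so H_0 ≅ Z.
  H_1: rank ker ∂_1 − rank ∂_2 = (6 − 3) − 3 = 0, and the invariant factors of ∂_2 are all 1, so H_1 ≅ 0.
  H_2: rank ker ∂_2 − rank ∂_3 = (4 − 3) − 0 = 1, and there is no ∂_3, so H_2 ≅ Z.

As a check, the Euler characteristic is 4 − 6 + 4 = 2, which agrees with 1 − 0 + 1 = 2.

H_0 ≅ Z,  H_1 = 0,  H_2 ≅ Z.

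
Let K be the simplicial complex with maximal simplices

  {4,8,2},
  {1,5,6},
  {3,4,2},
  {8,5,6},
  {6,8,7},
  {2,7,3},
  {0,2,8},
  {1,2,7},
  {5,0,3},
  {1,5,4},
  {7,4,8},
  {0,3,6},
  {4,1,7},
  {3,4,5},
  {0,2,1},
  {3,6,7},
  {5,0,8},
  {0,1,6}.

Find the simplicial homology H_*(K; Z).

H_0 = Z,  H_1 = Z × Z/2,  H_2 = 0.

We work with the vertex ordering 0 < 1 < 2 < 3 < 4 < 5 < 6 < 7 < 8. The simplices of K, each written with vertices in increasing order, are:

  0-simplices (9): [0], [1], [2], [3], [4], [5], [6], [7], [8]
  1-simplices (27): (27 of them)
  2-simplices (18): [0,1,2], [0,1,6], [0,2,8], [0,3,5], [0,3,6], [0,5,8], [1,2,7], [1,4,5], [1,4,7], [1,5,6], [2,3,4], [2,3,7], [2,4,8], [3,4,5], [3,6,7], [4,7,8], [5,6,8], [6,7,8]

giving chain groups C_0 ≅ Z^9, C_1 ≅ Z^27, C_2 ≅ Z^18.

∂_1: C_1 → C_0 is given by ∂[p,q] = [q] − [p]. For instance
  ∂[2,7] = [7] − [2].
As a 9×27 matrix over Z this has rank 8, with invariant factors (1,1,1,1,1,1,1,1).

∂_2: C_2 → C_1 maps a triangle to the signed sum of its edges. For instance
  ∂[0,3,5] = [3,5] − [0,5] + [0,3],
  ∂[1,2,7] = [2,7] − [1,7] + [1,2].
The 27×18 boundary matrix has rank 18 and Smith normal form diag(1,1,1,1,1,1,1,1,1,1,1,1,1,1,1,1,1,2).

Reading off H_k = ker ∂_k / im ∂_{k+1}:

  H_0: rank C_0 − rank ∂_1 = 9 − 8 = 1, and the invariant factors of ∂_1 are all 1, so H_0 = Z.
  H_1: rank ker ∂_1 − rank ∂_2 = (27 − 8) − 18 = 1, and ∂_2 has invariant factor 2 > 1, so H_1 = Z × Z/2.
  H_2: rank ker ∂_2 − rank ∂_3 = (18 − 18) − 0 = 0, and there is no ∂_3, so H_2 = 0.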